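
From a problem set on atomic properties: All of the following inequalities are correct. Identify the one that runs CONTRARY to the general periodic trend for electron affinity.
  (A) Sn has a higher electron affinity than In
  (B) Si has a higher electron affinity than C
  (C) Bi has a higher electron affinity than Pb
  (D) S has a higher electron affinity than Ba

The general trend: electron affinity increases across a period and decreases down a group.
(A) Sn (period 5, group 14) vs In (period 5, group 13): the stated order agrees with the simple trend.
(B) Si (period 3, group 14) vs C (period 2, group 14): the stated order contradicts the simple trend.
(C) Bi (period 6, group 15) vs Pb (period 6, group 14): the stated order agrees with the simple trend.
(D) S (period 3, group 16) vs Ba (period 6, group 2): the stated order agrees with the simple trend.
The exception is (B): Si's larger, more diffuse 3p orbitals accept an added electron slightly more readily than C's compact 2p.

(B)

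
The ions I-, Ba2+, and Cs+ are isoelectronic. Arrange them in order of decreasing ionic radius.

I- > Cs+ > Ba2+

All of these have 54 electrons, so size is governed by nuclear charge alone: the more protons, the stronger the pull on the same electron cloud, and the smaller the ion.
Nuclear charges: Ba2+ (Z=56), Cs+ (Z=55), I- (Z=53).
Largest to smallest: I- > Cs+ > Ba2+.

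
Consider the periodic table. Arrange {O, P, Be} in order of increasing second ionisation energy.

Be < P < O

IE_2 is the cost of taking one more electron from the +1 cation: O⁺ still has 5 valence electrons; P⁺ still has 4 valence electrons; Be⁺ still has 1 valence electron.
All are still removing valence electrons, so compare the +1 ions as you would atoms: IE_2 generally rises across a period (higher Z_eff) and falls down a group (larger shell), subject to the usual subshell exceptions.
Valence configurations: O⁺ [He]2s²2p³, P⁺ [Ne]3s²3p², Be⁺ [He]2s¹.
The numbers (kJ/mol): O 3388, P 1907, Be 1757.
So the second ionization energies run Be < P < O.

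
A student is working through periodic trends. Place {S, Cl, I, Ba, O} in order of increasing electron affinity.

O is in period 2, group 16; S is in period 3, group 16; Cl is in period 3, group 17; I is in period 5, group 17; Ba is in period 6, group 2.
Adding an electron releases more energy for atoms nearer the top right (short of the noble gases).
Here both period and group differ, so the two effects have to be weighed against each other.
O > Ba: relative to Ba, both the across-period and down-group shifts push O's electron affinity up.
S > O: this pair runs against the simple trend — see the exception note.
I > S: the two effects oppose for this pair; the across-period effect wins (295 vs 200 kJ/mol).
Cl > I: Cl sits above I in group 17, so the down-group effect alone puts Cl higher.
Note the exception: S has a higher electron affinity than O, contrary to the simple trend — the compact 2p subshell of O repels the added electron more than S's larger 3p does.
Approximate values (kJ/mol): O 141, S 200, Cl 349, I 295, Ba 14.
So from lowest to highest: Ba < O < S < I < Cl.

Ba < O < S < I < Cl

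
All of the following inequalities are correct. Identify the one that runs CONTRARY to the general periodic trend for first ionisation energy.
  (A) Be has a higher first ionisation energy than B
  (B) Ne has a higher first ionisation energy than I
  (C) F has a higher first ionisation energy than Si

The general trend: first ionisation energy increases across a period and decreases down a group.
(A) Be (period 2, group 2) vs B (period 2, group 13): the stated order contradicts the simple trend.
(B) Ne (period 2, group 18) vs I (period 5, group 17): the stated order agrees with the simple trend.
(C) F (period 2, group 17) vs Si (period 3, group 14): the stated order agrees with the simple trend.
The exception is (A): removing B's lone 2p electron is easier than breaking Be's filled 2s².

(A)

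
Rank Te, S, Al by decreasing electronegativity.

Al is in period 3, group 13; S is in period 3, group 16; Te is in period 5, group 16.
Atoms toward the upper right of the periodic table pull bonding electrons most strongly.
Here both period and group differ, so the two effects have to be weighed against each other.
Te > Al: period and group pull opposite ways; the across-period shift dominates (2.10 vs 1.61).
S > Te: they share group 16; the group trend gives S the larger value.
Approximate values (Pauling): Al 1.61, S 2.58, Te 2.10.
So from highest to lowest: S > Te > Al.

S, Te, Al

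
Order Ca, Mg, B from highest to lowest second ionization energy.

B > Mg > Ca

The second ionization energy removes an electron from the +1 ion. For each element: Ca⁺ still has 1 valence electron; Mg⁺ still has 1 valence electron; B⁺ still has 2 valence electrons.
All are still removing valence electrons, so compare the +1 ions as you would atoms: IE_2 generally rises across a period (higher Z_eff) and falls down a group (larger shell), subject to the usual subshell exceptions.
Valence configurations: Ca⁺ [Ar]4s¹, Mg⁺ [Ne]3s¹, B⁺ [He]2s².
Tabulated IE_2 (kJ/mol): Ca 1145, Mg 1451, B 2427.
Putting it together, IE_2: Ca < Mg < B.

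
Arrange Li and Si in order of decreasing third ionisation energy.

After 2 electrons have been removed, what remains? Li²⁺ is already 1 electron into the core; Si²⁺ still has 2 valence electrons.
Core electrons are held far more tightly than valence electrons, so Li tops the IE_3 order.
Approximate IE_3 values (kJ/mol): Li 11815, Si 3232.
So the third ionization energies run Si < Li.

Li, Si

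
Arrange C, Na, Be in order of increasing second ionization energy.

Be, C, Na

IE_2 is the cost of taking one more electron from the +1 cation: C⁺ still has 3 valence electrons; Na⁺ is the bare [Ne] core; Be⁺ still has 1 valence electron.
Pulling an electron out of a noble-gas core costs far more than removing a remaining valence electron, so Na sits at the high end of IE_2.
Valence configurations: C⁺ [He]2s²2p¹, Be⁺ [He]2s¹.
Approximate IE_2 values (kJ/mol): C 2353, Na 4562, Be 1757.
Hence IE_2: Be < C < Na.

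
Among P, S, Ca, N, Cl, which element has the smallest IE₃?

P

The third ionization energy removes an electron from the +2 ion. For each element: P²⁺ still has 3 valence electrons; S²⁺ still has 4 valence electrons; Ca²⁺ is the bare [Ar] core; N²⁺ still has 3 valence electrons; Cl²⁺ still has 5 valence electrons.
Core electrons are held far more tightly than valence electrons, so Ca tops the IE_3 order.
Valence configurations: P²⁺ [Ne]3s²3p¹, S²⁺ [Ne]3s²3p², N²⁺ [He]2s²2p¹, Cl²⁺ [Ne]3s²3p³.
Tabulated IE_3 (kJ/mol): P 2914, S 3357, Ca 4912, N 4578, Cl 3822.
Overall IE_3 order: P < S < Cl < N < Ca.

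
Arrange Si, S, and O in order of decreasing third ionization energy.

O > S > Si

After 2 electrons have been removed, what remains? Si²⁺ still has 2 valence electrons; S²⁺ still has 4 valence electrons; O²⁺ still has 4 valence electrons.
All are still removing valence electrons, so compare the +2 ions as you would atoms: IE_3 generally rises across a period (higher Z_eff) and falls down a group (larger shell), subject to the usual subshell exceptions.
Valence configurations: Si²⁺ [Ne]3s², S²⁺ [Ne]3s²3p², O²⁺ [He]2s²2p².
Approximate IE_3 values (kJ/mol): Si 3232, S 3357, O 5300.
Putting it together, IE_3: Si < S < O.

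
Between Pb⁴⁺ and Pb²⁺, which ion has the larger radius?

Both ions have Z = 82 protons, but Pb⁴⁺ has lost more electrons, so its remaining electrons feel a larger effective nuclear charge per electron and are pulled in more tightly.
Higher positive charge → smaller ion, so Pb²⁺ > Pb⁴⁺.

Pb²⁺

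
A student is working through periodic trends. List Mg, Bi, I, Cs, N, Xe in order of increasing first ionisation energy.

Cs, Bi, Mg, I, Xe, N

N is in period 2, group 15; Mg is in period 3, group 2; I is in period 5, group 17; Xe is in period 5, group 18; Cs is in period 6, group 1; Bi is in period 6, group 15.
Removing the outermost electron gets harder across a period and easier down a group.
Here both period and group differ, so the two effects have to be weighed against each other.
Bi > Cs: Bi lies to the right of Cs in period 6, so the across-period effect alone puts Bi higher.
Mg > Bi: the two effects oppose for this pair; the down-group effect wins (738 vs 703 kJ/mol).
I > Mg: period and group pull opposite ways; the across-period shift dominates (1008 vs 738 kJ/mol).
Xe > I: Xe lies to the right of I in period 5, so the across-period effect alone puts Xe higher.
N > Xe: period and group pull opposite ways; the down-group shift dominates (1402 vs 1170 kJ/mol).
For reference (kJ/mol): N 1402, Mg 738, I 1008, Xe 1170, Cs 376, Bi 703.
So from lowest to highest: Cs < Bi < Mg < I < Xe < N.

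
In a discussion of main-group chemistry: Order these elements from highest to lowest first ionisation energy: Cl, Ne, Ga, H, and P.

Ne, H, Cl, P, Ga

H is in period 1, group 1; Ne is in period 2, group 18; P is in period 3, group 15; Cl is in period 3, group 17; Ga is in period 4, group 13.
IE₁ increases left→right with effective nuclear charge and decreases top→bottom as the valence shell moves farther out.
These span different periods and groups, so the two trends combine.
P > Ga: relative to Ga, both the across-period and down-group shifts push P's first ionization energy up.
Cl > P: both are in period 3; the period trend gives Cl the larger value.
H > Cl: period and group pull opposite ways; the down-group shift dominates (1312 vs 1251 kJ/mol).
Ne > H: the two effects oppose for this pair; the across-period effect wins (2081 vs 1312 kJ/mol).
Approximate values (kJ/mol): H 1312, Ne 2081, P 1012, Cl 1251, Ga 579.
So from highest to lowest: Ne > H > Cl > P > Ga.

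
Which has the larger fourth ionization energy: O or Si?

O

IE_4 is the cost of taking one more electron from the +3 cation: O³⁺ still has 3 valence electrons; Si³⁺ still has 1 valence electron.
All are still removing valence electrons, so compare the +3 ions as you would atoms: IE_4 generally rises across a period (higher Z_eff) and falls down a group (larger shell), subject to the usual subshell exceptions.
Valence configurations: O³⁺ [He]2s²2p¹, Si³⁺ [Ne]3s¹.
Tabulated IE_4 (kJ/mol): O 7469, Si 4356.
So the fourth ionization energies run Si < O.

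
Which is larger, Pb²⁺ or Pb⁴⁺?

Both ions have Z = 82 protons, but Pb⁴⁺ has lost more electrons, so its remaining electrons feel a larger effective nuclear charge per electron and are pulled in more tightly.
Higher positive charge → smaller ion, so Pb²⁺ > Pb⁴⁺.

Pb²⁺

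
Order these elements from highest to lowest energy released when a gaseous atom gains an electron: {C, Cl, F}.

Cl > F > C

C is in period 2, group 14; F is in period 2, group 17; Cl is in period 3, group 17.
EA tends to increase across a period and decrease down a group, though the pattern is less regular than for IE or radius.
These span different periods and groups, so the two trends combine.
F > C: both are in period 2; the period trend gives F the larger value.
Cl > F: this pair runs against the simple trend — see the exception note.
Note the exception: Cl has a higher electron affinity than F, contrary to the simple trend — F's small 2p subshell makes the incoming electron feel strong e⁻–e⁻ repulsion, so Cl actually releases more energy on gaining an electron.
For reference (kJ/mol): C 122, F 328, Cl 349.
So from highest to lowest: Cl > F > C.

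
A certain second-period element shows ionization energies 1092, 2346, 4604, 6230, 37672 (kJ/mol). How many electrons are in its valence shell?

Look for the largest jump between consecutive ionization energies: IE5/IE4 ≈ 6.0, far larger than any earlier ratio.
That jump marks the point where a core electron is being removed. So the atom has 4 valence electrons.

4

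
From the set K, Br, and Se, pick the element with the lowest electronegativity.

K

EN rises left→right (higher Z_eff, smaller atoms) and falls top→bottom (larger, more shielded atoms).
All lie in period 4, so electronegativity increases left to right.
The lowest electronegativity among these belongs to K.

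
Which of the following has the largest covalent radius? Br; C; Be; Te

Te

Be is in period 2, group 2; C is in period 2, group 14; Br is in period 4, group 17; Te is in period 5, group 16.
Radius decreases left→right (rising Z_eff, same n) and increases top→bottom (higher n).
These span different periods and groups, so the two trends combine.
Be > C: Be lies to the left of C in period 2, so the across-period effect alone puts Be larger.
Br > Be: period and group pull opposite ways; the down-group shift dominates (114 vs 102 pm).
Te > Br: relative to Br, both the across-period and down-group shifts push Te's atomic radius up.
Approximate values (pm): Be 102, C 75, Br 114, Te 136.
The largest covalent radius among these belongs to Te.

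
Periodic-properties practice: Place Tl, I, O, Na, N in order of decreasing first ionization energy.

N > O > I > Tl > Na

First ionization energy rises across a period (greater Z_eff holds electrons more tightly) and falls down a group (valence electrons are farther from the nucleus).
Neither a single period nor a single group — weigh both effects.
Tl > Na: period and group pull opposite ways; the across-period shift dominates (589 vs 496 kJ/mol).
I > Tl: relative to Tl, both the across-period and down-group shifts push I's first ionization energy up.
O > I: period and group pull opposite ways; the down-group shift dominates (1314 vs 1008 kJ/mol).
N > O: this pair runs against the simple trend — see the exception note.
Note the exception: N has a higher first ionization energy than O, contrary to the simple trend — pairing an electron in O's 2p⁴ costs repulsion energy, so O ionizes more easily than half-filled N (2p³).
Tabulated first ionization energy (kJ/mol): N 1402, O 1314, Na 496, I 1008, Tl 589.
So from highest to lowest: N > O > I > Tl > Na.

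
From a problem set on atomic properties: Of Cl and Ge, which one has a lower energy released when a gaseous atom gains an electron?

Ge

Cl is in period 3, group 17; Ge is in period 4, group 14.
Atoms with high Z_eff and room in the valence shell (especially the halogens) have the most exothermic electron affinities.
Here both period and group differ, so the two effects have to be weighed against each other.
Cl > Ge: both effects reinforce here, so Cl is clearly the higher of the two.
For reference (kJ/mol): Cl 349, Ge 119.
So Ge has the lower energy released when a gaseous atom gains an electron (Ge < Cl).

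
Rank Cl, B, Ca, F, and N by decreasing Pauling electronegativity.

F, Cl, N, B, Ca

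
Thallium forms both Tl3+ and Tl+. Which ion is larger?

Tl+

Both ions have Z = 81 protons, but Tl3+ has lost more electrons, so its remaining electrons feel a larger effective nuclear charge per electron and are pulled in more tightly.
Higher positive charge → smaller ion, so Tl+ > Tl3+.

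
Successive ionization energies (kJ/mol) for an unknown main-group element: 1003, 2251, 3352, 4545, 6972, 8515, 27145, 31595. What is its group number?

Group 16

Look for the largest jump between consecutive ionization energies: IE7/IE6 ≈ 3.2, far larger than any earlier ratio.
That jump marks the point where a core electron is being removed. So the atom has 6 valence electrons.
A main-group element with 6 valence electrons is in group 16.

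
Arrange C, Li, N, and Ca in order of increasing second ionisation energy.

Consider each +1 ion: C⁺ still has 3 valence electrons; Li⁺ is the bare [He] core; N⁺ still has 4 valence electrons; Ca⁺ still has 1 valence electron.
Core electrons are held far more tightly than valence electrons, so Li tops the IE_2 order.
Valence configurations: C⁺ [He]2s²2p¹, N⁺ [He]2s²2p², Ca⁺ [Ar]4s¹.
Tabulated IE_2 (kJ/mol): C 2353, Li 7298, N 2856, Ca 1145.
Overall IE_2 order: Ca < C < N < Li.

Ca < C < N < Li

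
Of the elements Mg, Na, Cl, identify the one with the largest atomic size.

Na

Na is in period 3, group 1; Mg is in period 3, group 2; Cl is in period 3, group 17.
Radius decreases left→right (rising Z_eff, same n) and increases top→bottom (higher n).
All lie in period 3, so atomic radius increases right to left.
The largest atomic size among these belongs to Na.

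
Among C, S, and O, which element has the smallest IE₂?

Consider each +1 ion: C⁺ still has 3 valence electrons; S⁺ still has 5 valence electrons; O⁺ still has 5 valence electrons.
All are still removing valence electrons, so compare the +1 ions as you would atoms: IE_2 generally rises across a period (higher Z_eff) and falls down a group (larger shell), subject to the usual subshell exceptions.
Valence configurations: C⁺ [He]2s²2p¹, S⁺ [Ne]3s²3p³, O⁺ [He]2s²2p³.
The numbers (kJ/mol): C 2353, S 2252, O 3388.
Putting it together, IE_2: S < C < O.

S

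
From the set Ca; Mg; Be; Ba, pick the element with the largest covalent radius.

Ba

Be is in period 2, group 2; Mg is in period 3, group 2; Ca is in period 4, group 2; Ba is in period 6, group 2.
Radius decreases left→right (rising Z_eff, same n) and increases top→bottom (higher n).
All are in group 2, so atomic radius increases down the group.
The largest covalent radius among these belongs to Ba.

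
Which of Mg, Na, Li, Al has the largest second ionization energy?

Li

Consider each +1 ion: Mg⁺ still has 1 valence electron; Na⁺ is the bare [Ne] core; Li⁺ is the bare [He] core; Al⁺ still has 2 valence electrons.
Core electrons are held far more tightly than valence electrons, so Na and Li top the IE_2 order.
Valence configurations: Mg⁺ [Ne]3s¹, Al⁺ [Ne]3s².
The numbers (kJ/mol): Mg 1451, Na 4562, Li 7298, Al 1817.
Putting it together, IE_2: Mg < Al < Na < Li.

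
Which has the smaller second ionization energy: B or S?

After 1 electron has been removed, what remains? B⁺ still has 2 valence electrons; S⁺ still has 5 valence electrons.
All are still removing valence electrons, so compare the +1 ions as you would atoms: IE_2 generally rises across a period (higher Z_eff) and falls down a group (larger shell), subject to the usual subshell exceptions.
Valence configurations: B⁺ [He]2s², S⁺ [Ne]3s²3p³.
The numbers (kJ/mol): B 2427, S 2252.
Putting it together, IE_2: S < B.

S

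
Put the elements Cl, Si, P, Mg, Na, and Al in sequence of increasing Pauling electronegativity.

Na < Mg < Al < Si < P < Cl

Na is in period 3, group 1; Mg is in period 3, group 2; Al is in period 3, group 13; Si is in period 3, group 14; P is in period 3, group 15; Cl is in period 3, group 17.
Smaller atoms with higher effective nuclear charge are more electronegative.
All lie in period 3, so electronegativity increases left to right.
So from lowest to highest: Na < Mg < Al < Si < P < Cl.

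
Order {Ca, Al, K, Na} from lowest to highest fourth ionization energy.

After 3 electrons have been removed, what remains? Ca³⁺ is already 1 electron into the core; Al³⁺ is the bare [Ne] core; K³⁺ is already 2 electrons into the core; Na³⁺ is already 2 electrons into the core.
All of these are removing an electron from a noble-gas core or deeper; the smaller core (lower principal quantum number) is held far more tightly, and within a period the higher nuclear charge binds the same core more tightly.
Tabulated IE_4 (kJ/mol): Ca 6491, Al 11577, K 5877, Na 9543.
Overall IE_4 order: K < Ca < Na < Al.

K < Ca < Na < Al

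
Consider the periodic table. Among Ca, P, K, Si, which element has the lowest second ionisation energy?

Ca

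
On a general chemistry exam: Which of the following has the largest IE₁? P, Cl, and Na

IE₁ increases left→right with effective nuclear charge and decreases top→bottom as the valence shell moves farther out.
All lie in period 3, so first ionization energy increases left to right.
The largest IE₁ among these belongs to Cl.

Cl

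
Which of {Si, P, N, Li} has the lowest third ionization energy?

Consider each +2 ion: Si²⁺ still has 2 valence electrons; P²⁺ still has 3 valence electrons; N²⁺ still has 3 valence electrons; Li²⁺ is already 1 electron into the core.
Core electrons are held far more tightly than valence electrons, so Li tops the IE_3 order.
Valence configurations: Si²⁺ [Ne]3s², P²⁺ [Ne]3s²3p¹, N²⁺ [He]2s²2p¹.
P²⁺ loses a lone 3p electron whereas Si²⁺ must break into a filled 3s² pair, so IE_3(Si) > IE_3(P) even though P has the higher nuclear charge.
Tabulated IE_3 (kJ/mol): Si 3232, P 2914, N 4578, Li 11815.
Overall IE_3 order: P < Si < N < Li.

P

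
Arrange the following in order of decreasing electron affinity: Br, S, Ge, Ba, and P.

Br > S > Ge > P > Ba

EA tends to increase across a period and decrease down a group, though the pattern is less regular than for IE or radius.
Neither a single period nor a single group — weigh both effects.
P > Ba: relative to Ba, both the across-period and down-group shifts push P's electron affinity up.
Ge > P: this pair runs against the simple trend — see the exception note.
S > Ge: both effects reinforce here, so S is clearly the higher of the two.
Br > S: period and group pull opposite ways; the across-period shift dominates (325 vs 200 kJ/mol).
Note the exception: Ge has a higher electron affinity than P, contrary to the simple trend — adding an electron to P's half-filled np³ subshell costs electron-pairing energy.
For reference (kJ/mol): P 72, S 200, Ge 119, Br 325, Ba 14.
So from highest to lowest: Br > S > Ge > P > Ba.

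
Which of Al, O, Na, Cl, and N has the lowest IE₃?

Al

Consider each +2 ion: Al²⁺ still has 1 valence electron; O²⁺ still has 4 valence electrons; Na²⁺ is already 1 electron into the core; Cl²⁺ still has 5 valence electrons; N²⁺ still has 3 valence electrons.
Breaking into a closed-shell core is much more expensive than removing a leftover valence electron — Na has the largest IE_3 here.
Valence configurations: Al²⁺ [Ne]3s¹, O²⁺ [He]2s²2p², Cl²⁺ [Ne]3s²3p³, N²⁺ [He]2s²2p¹.
Tabulated IE_3 (kJ/mol): Al 2745, O 5300, Na 6910, Cl 3822, N 4578.
Overall IE_3 order: Al < Cl < N < O < Na.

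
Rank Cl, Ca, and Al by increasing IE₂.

Ca, Al, Cl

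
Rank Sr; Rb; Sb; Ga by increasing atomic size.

Ga < Sb < Sr < Rb

Atomic radius shrinks across a period as nuclear charge pulls the same shell inward, and grows down a group as new shells are added.
Neither a single period nor a single group — weigh both effects.
Sb > Ga: period and group pull opposite ways; the down-group shift dominates (140 vs 124 pm).
Sr > Sb: Sr lies to the left of Sb in period 5, so the across-period effect alone puts Sr larger.
Rb > Sr: both are in period 5; the period trend gives Rb the larger value.
Tabulated atomic radius (pm): Ga 124, Rb 210, Sr 185, Sb 140.
So from smallest to largest: Ga < Sb < Sr < Rb.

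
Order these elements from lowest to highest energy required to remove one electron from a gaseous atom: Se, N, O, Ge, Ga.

N is in period 2, group 15; O is in period 2, group 16; Ga is in period 4, group 13; Ge is in period 4, group 14; Se is in period 4, group 16.
IE₁ increases left→right with effective nuclear charge and decreases top→bottom as the valence shell moves farther out.
Here both period and group differ, so the two effects have to be weighed against each other.
Ge > Ga: Ge lies to the right of Ga in period 4, so the across-period effect alone puts Ge higher.
Se > Ge: both are in period 4; the period trend gives Se the larger value.
O > Se: O sits above Se in group 16, so the down-group effect alone puts O higher.
N > O: this pair runs against the simple trend — see the exception note.
Note the exception: N has a higher first ionization energy than O, contrary to the simple trend — pairing an electron in O's 2p⁴ costs repulsion energy, so O ionizes more easily than half-filled N (2p³).
Approximate values (kJ/mol): N 1402, O 1314, Ga 579, Ge 762, Se 941.
So from lowest to highest: Ga < Ge < Se < O < N.

Ga < Ge < Se < O < N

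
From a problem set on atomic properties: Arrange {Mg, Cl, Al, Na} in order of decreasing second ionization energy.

Na > Cl > Al > Mg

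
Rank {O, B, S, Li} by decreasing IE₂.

Li > O > B > S

IE_2 is the cost of taking one more electron from the +1 cation: O⁺ still has 5 valence electrons; B⁺ still has 2 valence electrons; S⁺ still has 5 valence electrons; Li⁺ is the bare [He] core.
Breaking into a closed-shell core is much more expensive than removing a leftover valence electron — Li has the largest IE_2 here.
Valence configurations: O⁺ [He]2s²2p³, B⁺ [He]2s², S⁺ [Ne]3s²3p³.
Tabulated IE_2 (kJ/mol): O 3388, B 2427, S 2252, Li 7298.
Overall IE_2 order: S < B < O < Li.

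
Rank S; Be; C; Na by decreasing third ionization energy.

Be, Na, C, S

The third ionization energy removes an electron from the +2 ion. For each element: S²⁺ still has 4 valence electrons; Be²⁺ is the bare [He] core; C²⁺ still has 2 valence electrons; Na²⁺ is already 1 electron into the core.
Breaking into a closed-shell core is much more expensive than removing a leftover valence electron — Na and Be have the largest IE_3 here.
Valence configurations: S²⁺ [Ne]3s²3p², C²⁺ [He]2s².
Tabulated IE_3 (kJ/mol): S 3357, Be 14849, C 4620, Na 6910.
Putting it together, IE_3: S < C < Na < Be.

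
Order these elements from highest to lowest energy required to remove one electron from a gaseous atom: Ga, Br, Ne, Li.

Ne > Br > Ga > Li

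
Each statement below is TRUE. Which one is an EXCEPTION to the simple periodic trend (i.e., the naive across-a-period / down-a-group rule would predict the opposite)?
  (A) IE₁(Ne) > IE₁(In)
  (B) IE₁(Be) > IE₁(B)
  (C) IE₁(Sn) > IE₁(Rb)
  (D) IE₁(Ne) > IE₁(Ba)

The general trend: first ionisation energy increases across a period and decreases down a group.
(A) Ne (period 2, group 18) vs In (period 5, group 13): the stated order agrees with the simple trend.
(B) Be (period 2, group 2) vs B (period 2, group 13): the stated order contradicts the simple trend.
(C) Sn (period 5, group 14) vs Rb (period 5, group 1): the stated order agrees with the simple trend.
(D) Ne (period 2, group 18) vs Ba (period 6, group 2): the stated order agrees with the simple trend.
The exception is (B): removing B's lone 2p electron is easier than breaking Be's filled 2s².

(B)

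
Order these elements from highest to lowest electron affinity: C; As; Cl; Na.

Cl > C > As > Na

Electron affinity generally becomes more exothermic across a period toward the halogens and less exothermic down a group.
Here both period and group differ, so the two effects have to be weighed against each other.
As > Na: the two effects oppose for this pair; the across-period effect wins (78 vs 53 kJ/mol).
C > As: period and group pull opposite ways; the down-group shift dominates (122 vs 78 kJ/mol).
Cl > C: period and group pull opposite ways; the across-period shift dominates (349 vs 122 kJ/mol).
Approximate values (kJ/mol): C 122, Na 53, Cl 349, As 78.
So from highest to lowest: Cl > C > As > Na.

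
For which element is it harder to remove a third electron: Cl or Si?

Cl

Consider each +2 ion: Cl²⁺ still has 5 valence electrons; Si²⁺ still has 2 valence electrons.
All are still removing valence electrons, so compare the +2 ions as you would atoms: IE_3 generally rises across a period (higher Z_eff) and falls down a group (larger shell), subject to the usual subshell exceptions.
Valence configurations: Cl²⁺ [Ne]3s²3p³, Si²⁺ [Ne]3s².
Approximate IE_3 values (kJ/mol): Cl 3822, Si 3232.
So the third ionization energies run Si < Cl.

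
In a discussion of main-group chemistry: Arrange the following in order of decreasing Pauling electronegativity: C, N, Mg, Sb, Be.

N, C, Sb, Be, Mg

Be is in period 2, group 2; C is in period 2, group 14; N is in period 2, group 15; Mg is in period 3, group 2; Sb is in period 5, group 15.
Atoms toward the upper right of the periodic table pull bonding electrons most strongly.
These span different periods and groups, so the two trends combine.
Be > Mg: they share group 2; the group trend gives Be the larger value.
Sb > Be: period and group pull opposite ways; the across-period shift dominates (2.05 vs 1.57).
C > Sb: the two effects oppose for this pair; the down-group effect wins (2.55 vs 2.05).
N > C: N lies to the right of C in period 2, so the across-period effect alone puts N higher.
For reference (Pauling): Be 1.57, C 2.55, N 3.04, Mg 1.31, Sb 2.05.
So from highest to lowest: N > C > Sb > Be > Mg.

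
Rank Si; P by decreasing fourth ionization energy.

After 3 electrons have been removed, what remains? Si³⁺ still has 1 valence electron; P³⁺ still has 2 valence electrons.
All are still removing valence electrons, so compare the +3 ions as you would atoms: IE_4 generally rises across a period (higher Z_eff) and falls down a group (larger shell), subject to the usual subshell exceptions.
Valence configurations: Si³⁺ [Ne]3s¹, P³⁺ [Ne]3s².
Tabulated IE_4 (kJ/mol): Si 4356, P 4964.
Hence IE_4: Si < P.

P > Si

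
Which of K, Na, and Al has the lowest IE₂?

Consider each +1 ion: K⁺ is the bare [Ar] core; Na⁺ is the bare [Ne] core; Al⁺ still has 2 valence electrons.
Pulling an electron out of a noble-gas core costs far more than removing a remaining valence electron, so K and Na sit at the high end of IE_2.
Tabulated IE_2 (kJ/mol): K 3052, Na 4562, Al 1817.
Hence IE_2: Al < K < Na.

Al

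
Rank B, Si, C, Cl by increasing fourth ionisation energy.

Si < Cl < C < B

Consider each +3 ion: B³⁺ is the bare [He] core; Si³⁺ still has 1 valence electron; C³⁺ still has 1 valence electron; Cl³⁺ still has 4 valence electrons.
Core electrons are held far more tightly than valence electrons, so B tops the IE_4 order.
Valence configurations: Si³⁺ [Ne]3s¹, C³⁺ [He]2s¹, Cl³⁺ [Ne]3s²3p².
The numbers (kJ/mol): B 25026, Si 4356, C 6223, Cl 5159.
So the fourth ionization energies run Si < Cl < C < B.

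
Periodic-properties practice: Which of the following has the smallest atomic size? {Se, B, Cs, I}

B is in period 2, group 13; Se is in period 4, group 16; I is in period 5, group 17; Cs is in period 6, group 1.
Radius decreases left→right (rising Z_eff, same n) and increases top→bottom (higher n).
Here both period and group differ, so the two effects have to be weighed against each other.
Se > B: the two effects oppose for this pair; the down-group effect wins (116 vs 85 pm).
I > Se: period and group pull opposite ways; the down-group shift dominates (133 vs 116 pm).
Cs > I: relative to I, both the across-period and down-group shifts push Cs's atomic radius up.
Tabulated atomic radius (pm): B 85, Se 116, I 133, Cs 232.
The smallest atomic size among these belongs to B.

B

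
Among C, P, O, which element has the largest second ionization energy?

IE_2 is the cost of taking one more electron from the +1 cation: C⁺ still has 3 valence electrons; P⁺ still has 4 valence electrons; O⁺ still has 5 valence electrons.
All are still removing valence electrons, so compare the +1 ions as you would atoms: IE_2 generally rises across a period (higher Z_eff) and falls down a group (larger shell), subject to the usual subshell exceptions.
Valence configurations: C⁺ [He]2s²2p¹, P⁺ [Ne]3s²3p², O⁺ [He]2s²2p³.
Approximate IE_2 values (kJ/mol): C 2353, P 1907, O 3388.
Putting it together, IE_2: P < C < O.

O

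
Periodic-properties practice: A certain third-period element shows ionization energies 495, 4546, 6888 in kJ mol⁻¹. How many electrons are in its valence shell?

1

Look for the largest jump between consecutive ionization energies: IE2/IE1 ≈ 9.2, far larger than any earlier ratio.
That jump marks the point where a core electron is being removed. So the atom has 1 valence electron.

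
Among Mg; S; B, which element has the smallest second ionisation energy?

Mg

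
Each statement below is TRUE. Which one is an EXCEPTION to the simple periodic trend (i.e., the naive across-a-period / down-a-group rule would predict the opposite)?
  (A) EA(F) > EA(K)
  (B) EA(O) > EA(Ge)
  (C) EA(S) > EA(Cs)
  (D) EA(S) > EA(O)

(D)

The general trend: electron affinity increases across a period and decreases down a group.
(A) F (period 2, group 17) vs K (period 4, group 1): the stated order agrees with the simple trend.
(B) O (period 2, group 16) vs Ge (period 4, group 14): the stated order agrees with the simple trend.
(C) S (period 3, group 16) vs Cs (period 6, group 1): the stated order agrees with the simple trend.
(D) S (period 3, group 16) vs O (period 2, group 16): the stated order contradicts the simple trend.
The exception is (D): the compact 2p subshell of O repels the added electron more than S's larger 3p does.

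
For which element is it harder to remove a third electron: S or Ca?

Ca

Consider each +2 ion: S²⁺ still has 4 valence electrons; Ca²⁺ is the bare [Ar] core.
Breaking into a closed-shell core is much more expensive than removing a leftover valence electron — Ca has the largest IE_3 here.
Tabulated IE_3 (kJ/mol): S 3357, Ca 4912.
Hence IE_3: S < Ca.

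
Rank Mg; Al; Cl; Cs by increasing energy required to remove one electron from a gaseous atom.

Cs < Al < Mg < Cl

Mg is in period 3, group 2; Al is in period 3, group 13; Cl is in period 3, group 17; Cs is in period 6, group 1.
Removing the outermost electron gets harder across a period and easier down a group.
Neither a single period nor a single group — weigh both effects.
Al > Cs: both effects reinforce here, so Al is clearly the higher of the two.
Mg > Al: this pair runs against the simple trend — see the exception note.
Cl > Mg: both are in period 3; the period trend gives Cl the larger value.
Note the exception: Mg has a higher first ionization energy than Al, contrary to the simple trend — Al's single 3p electron is easier to remove than one from Mg's filled 3s².
For reference (kJ/mol): Mg 738, Al 578, Cl 1251, Cs 376.
So from lowest to highest: Cs < Al < Mg < Cl.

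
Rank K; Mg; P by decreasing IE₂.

K > P > Mg

After 1 electron has been removed, what remains? K⁺ is the bare [Ar] core; Mg⁺ still has 1 valence electron; P⁺ still has 4 valence electrons.
Pulling an electron out of a noble-gas core costs far more than removing a remaining valence electron, so K sits at the high end of IE_2.
Valence configurations: Mg⁺ [Ne]3s¹, P⁺ [Ne]3s²3p².
Tabulated IE_2 (kJ/mol): K 3052, Mg 1451, P 1907.
Hence IE_2: Mg < P < K.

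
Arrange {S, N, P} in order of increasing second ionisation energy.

Consider each +1 ion: S⁺ still has 5 valence electrons; N⁺ still has 4 valence electrons; P⁺ still has 4 valence electrons.
All are still removing valence electrons, so compare the +1 ions as you would atoms: IE_2 generally rises across a period (higher Z_eff) and falls down a group (larger shell), subject to the usual subshell exceptions.
Valence configurations: S⁺ [Ne]3s²3p³, N⁺ [He]2s²2p², P⁺ [Ne]3s²3p².
Approximate IE_2 values (kJ/mol): S 2252, N 2856, P 1907.
Overall IE_2 order: P < S < N.

P < S < N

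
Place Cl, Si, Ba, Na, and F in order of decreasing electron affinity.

Cl > F > Si > Na > Ba

F is in period 2, group 17; Na is in period 3, group 1; Si is in period 3, group 14; Cl is in period 3, group 17; Ba is in period 6, group 2.
Atoms with high Z_eff and room in the valence shell (especially the halogens) have the most exothermic electron affinities.
These span different periods and groups, so the two trends combine.
Na > Ba: period and group pull opposite ways; the down-group shift dominates (53 vs 14 kJ/mol).
Si > Na: Si lies to the right of Na in period 3, so the across-period effect alone puts Si higher.
F > Si: both effects reinforce here, so F is clearly the higher of the two.
Cl > F: this pair runs against the simple trend — see the exception note.
Note the exception: Cl has a higher electron affinity than F, contrary to the simple trend — F's small 2p subshell makes the incoming electron feel strong e⁻–e⁻ repulsion, so Cl actually releases more energy on gaining an electron.
Tabulated electron affinity (kJ/mol): F 328, Na 53, Si 134, Cl 349, Ba 14.
So from highest to lowest: Cl > F > Si > Na > Ba.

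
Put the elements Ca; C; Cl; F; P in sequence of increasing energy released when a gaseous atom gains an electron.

C is in period 2, group 14; F is in period 2, group 17; P is in period 3, group 15; Cl is in period 3, group 17; Ca is in period 4, group 2.
Atoms with high Z_eff and room in the valence shell (especially the halogens) have the most exothermic electron affinities.
These span different periods and groups, so the two trends combine.
P > Ca: both effects reinforce here, so P is clearly the higher of the two.
C > P: the two effects oppose for this pair; the down-group effect wins (122 vs 72 kJ/mol).
F > C: both are in period 2; the period trend gives F the larger value.
Cl > F: this pair runs against the simple trend — see the exception note.
Note the exception: Cl has a higher electron affinity than F, contrary to the simple trend — F's small 2p subshell makes the incoming electron feel strong e⁻–e⁻ repulsion, so Cl actually releases more energy on gaining an electron.
Approximate values (kJ/mol): C 122, F 328, P 72, Cl 349, Ca 2.
So from lowest to highest: Ca < P < C < F < Cl.

Ca < P < C < F < Cl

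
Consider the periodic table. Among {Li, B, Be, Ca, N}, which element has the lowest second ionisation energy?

Ca

IE_2 is the cost of taking one more electron from the +1 cation: Li⁺ is the bare [He] core; B⁺ still has 2 valence electrons; Be⁺ still has 1 valence electron; Ca⁺ still has 1 valence electron; N⁺ still has 4 valence electrons.
Core electrons are held far more tightly than valence electrons, so Li tops the IE_2 order.
Valence configurations: B⁺ [He]2s², Be⁺ [He]2s¹, Ca⁺ [Ar]4s¹, N⁺ [He]2s²2p².
The numbers (kJ/mol): Li 7298, B 2427, Be 1757, Ca 1145, N 2856.
Hence IE_2: Ca < Be < B < N < Li.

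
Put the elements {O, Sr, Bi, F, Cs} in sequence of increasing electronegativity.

Cs, Sr, Bi, O, F

Atoms toward the upper right of the periodic table pull bonding electrons most strongly.
These span different periods and groups, so the two trends combine.
Sr > Cs: both effects reinforce here, so Sr is clearly the higher of the two.
Bi > Sr: period and group pull opposite ways; the across-period shift dominates (2.02 vs 0.95).
O > Bi: relative to Bi, both the across-period and down-group shifts push O's electronegativity up.
F > O: both are in period 2; the period trend gives F the larger value.
Tabulated electronegativity (Pauling): O 3.44, F 3.98, Sr 0.95, Cs 0.79, Bi 2.02.
So from lowest to highest: Cs < Sr < Bi < O < F.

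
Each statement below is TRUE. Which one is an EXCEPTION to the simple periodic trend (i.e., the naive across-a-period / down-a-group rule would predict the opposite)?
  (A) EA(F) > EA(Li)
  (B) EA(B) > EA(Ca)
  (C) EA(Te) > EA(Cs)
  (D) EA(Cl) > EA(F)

(D)

The general trend: electron affinity increases across a period and decreases down a group.
(A) F (period 2, group 17) vs Li (period 2, group 1): the stated order agrees with the simple trend.
(B) B (period 2, group 13) vs Ca (period 4, group 2): the stated order agrees with the simple trend.
(C) Te (period 5, group 16) vs Cs (period 6, group 1): the stated order agrees with the simple trend.
(D) Cl (period 3, group 17) vs F (period 2, group 17): the stated order contradicts the simple trend.
The exception is (D): F's small 2p subshell makes the incoming electron feel strong e⁻–e⁻ repulsion, so Cl actually releases more energy on gaining an electron.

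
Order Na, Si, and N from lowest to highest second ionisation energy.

Si, N, Na

Consider each +1 ion: Na⁺ is the bare [Ne] core; Si⁺ still has 3 valence electrons; N⁺ still has 4 valence electrons.
Core electrons are held far more tightly than valence electrons, so Na tops the IE_2 order.
Valence configurations: Si⁺ [Ne]3s²3p¹, N⁺ [He]2s²2p².
Approximate IE_2 values (kJ/mol): Na 4562, Si 1577, N 2856.
Putting it together, IE_2: Si < N < Na.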